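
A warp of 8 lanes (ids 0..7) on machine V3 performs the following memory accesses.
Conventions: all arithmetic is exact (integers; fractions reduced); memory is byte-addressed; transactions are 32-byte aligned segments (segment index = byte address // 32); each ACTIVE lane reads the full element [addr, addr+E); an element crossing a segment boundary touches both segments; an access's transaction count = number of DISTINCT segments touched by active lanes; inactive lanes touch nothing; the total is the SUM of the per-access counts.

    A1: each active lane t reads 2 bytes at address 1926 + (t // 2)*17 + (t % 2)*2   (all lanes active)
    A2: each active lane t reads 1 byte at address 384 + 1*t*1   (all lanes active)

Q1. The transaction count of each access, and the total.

A1: 2 transactions
A2: 1 transaction

Answer: 2,1; total 3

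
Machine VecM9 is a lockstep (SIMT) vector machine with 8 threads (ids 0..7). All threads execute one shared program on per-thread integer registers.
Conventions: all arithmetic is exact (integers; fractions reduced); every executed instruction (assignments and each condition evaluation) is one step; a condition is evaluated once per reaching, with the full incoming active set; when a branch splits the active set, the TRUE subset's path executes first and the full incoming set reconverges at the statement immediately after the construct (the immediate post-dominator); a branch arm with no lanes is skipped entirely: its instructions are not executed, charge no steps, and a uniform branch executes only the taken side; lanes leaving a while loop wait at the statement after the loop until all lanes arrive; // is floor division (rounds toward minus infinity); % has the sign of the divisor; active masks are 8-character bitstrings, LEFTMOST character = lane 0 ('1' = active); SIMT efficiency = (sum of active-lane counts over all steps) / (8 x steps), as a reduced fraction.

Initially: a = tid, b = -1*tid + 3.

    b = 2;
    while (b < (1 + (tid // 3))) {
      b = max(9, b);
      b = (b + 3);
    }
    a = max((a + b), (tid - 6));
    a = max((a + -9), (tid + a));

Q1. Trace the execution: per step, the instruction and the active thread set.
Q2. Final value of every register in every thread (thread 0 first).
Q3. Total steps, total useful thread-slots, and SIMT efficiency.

step 0: b <- 2                       11111111
step 1: eval (b < (1 + (tid // 3)))  11111111
step 2: b <- max(9, b)               00000011
step 3: b <- (b + 3)                 00000011
step 4: eval (b < (1 + (tid // 3)))  00000011
step 5: a <- max((a + b), (tid - 6)) 11111111
step 6: a <- max((a + -9), (tid + a)) 11111111

Answer: 7 steps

a: 2,4,6,8,10,12,24,26
b: 2,2,2,2,2,2,12,12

steps = 7; useful = 38; efficiency = 38/56 = 19/28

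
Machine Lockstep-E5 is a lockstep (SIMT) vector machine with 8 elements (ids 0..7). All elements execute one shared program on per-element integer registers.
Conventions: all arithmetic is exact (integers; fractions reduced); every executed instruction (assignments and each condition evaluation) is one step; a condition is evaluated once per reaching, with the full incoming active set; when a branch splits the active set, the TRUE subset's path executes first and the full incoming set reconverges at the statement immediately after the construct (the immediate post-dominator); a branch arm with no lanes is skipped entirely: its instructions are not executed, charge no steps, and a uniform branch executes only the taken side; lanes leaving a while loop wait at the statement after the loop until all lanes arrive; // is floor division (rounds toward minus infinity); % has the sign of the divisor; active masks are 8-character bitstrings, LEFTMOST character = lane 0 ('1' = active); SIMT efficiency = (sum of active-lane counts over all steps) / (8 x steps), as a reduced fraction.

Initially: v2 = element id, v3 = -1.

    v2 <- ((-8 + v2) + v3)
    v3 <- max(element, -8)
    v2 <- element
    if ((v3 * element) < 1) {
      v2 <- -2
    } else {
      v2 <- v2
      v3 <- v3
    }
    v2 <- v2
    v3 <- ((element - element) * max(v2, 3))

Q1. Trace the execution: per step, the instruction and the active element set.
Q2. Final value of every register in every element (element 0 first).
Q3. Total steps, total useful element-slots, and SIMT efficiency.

step 0: v2 <- ((-8 + v2) + v3)       11111111
step 1: v3 <- max(element, -8)       11111111
step 2: v2 <- element                11111111
step 3: eval ((v3 * element) < 1)    11111111
step 4: v2 <- -2                     10000000
step 5: v2 <- v2                     01111111
step 6: v3 <- v3                     01111111
step 7: v2 <- v2                     11111111
step 8: v3 <- ((element - element) * max(v2, 3)) 11111111

Answer: 9 steps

v2: -2,1,2,3,4,5,6,7
v3: 0,0,0,0,0,0,0,0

steps = 9; useful = 63; efficiency = 63/72 = 7/8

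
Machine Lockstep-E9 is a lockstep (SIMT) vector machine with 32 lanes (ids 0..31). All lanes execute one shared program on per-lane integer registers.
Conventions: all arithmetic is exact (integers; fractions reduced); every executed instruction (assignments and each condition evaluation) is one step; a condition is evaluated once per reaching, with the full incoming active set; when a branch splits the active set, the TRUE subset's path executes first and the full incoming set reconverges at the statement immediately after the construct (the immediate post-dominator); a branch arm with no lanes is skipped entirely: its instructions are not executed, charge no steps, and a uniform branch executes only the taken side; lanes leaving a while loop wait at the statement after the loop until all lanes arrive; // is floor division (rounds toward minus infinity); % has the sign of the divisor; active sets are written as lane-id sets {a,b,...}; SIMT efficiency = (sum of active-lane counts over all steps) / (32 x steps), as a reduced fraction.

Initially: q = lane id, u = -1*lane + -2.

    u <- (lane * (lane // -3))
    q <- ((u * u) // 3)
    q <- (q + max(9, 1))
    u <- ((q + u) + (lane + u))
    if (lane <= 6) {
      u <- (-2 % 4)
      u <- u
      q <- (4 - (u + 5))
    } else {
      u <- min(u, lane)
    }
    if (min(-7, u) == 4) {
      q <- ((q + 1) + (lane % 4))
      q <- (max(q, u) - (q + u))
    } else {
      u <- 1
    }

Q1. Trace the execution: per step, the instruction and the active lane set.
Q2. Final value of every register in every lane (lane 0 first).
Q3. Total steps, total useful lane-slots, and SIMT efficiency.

step 0: u <- (lane * (lane // -3))   {0,1,2,3,4,5,6,7,8,9,10,11,12,13,14,15,16,17,18,19,20,21,22,23,24,25,26,27,28,29,30,31}
step 1: q <- ((u * u) // 3)          {0,1,2,3,4,5,6,7,8,9,10,11,12,13,14,15,16,17,18,19,20,21,22,23,24,25,26,27,28,29,30,31}
step 2: q <- (q + max(9, 1))         {0,1,2,3,4,5,6,7,8,9,10,11,12,13,14,15,16,17,18,19,20,21,22,23,24,25,26,27,28,29,30,31}
step 3: u <- ((q + u) + (lane + u))  {0,1,2,3,4,5,6,7,8,9,10,11,12,13,14,15,16,17,18,19,20,21,22,23,24,25,26,27,28,29,30,31}
step 4: eval (lane <= 6)             {0,1,2,3,4,5,6,7,8,9,10,11,12,13,14,15,16,17,18,19,20,21,22,23,24,25,26,27,28,29,30,31}
step 5: u <- (-2 % 4)                {0,1,2,3,4,5,6}
step 6: u <- u                       {0,1,2,3,4,5,6}
step 7: q <- (4 - (u + 5))           {0,1,2,3,4,5,6}
step 8: u <- min(u, lane)            {7,8,9,10,11,12,13,14,15,16,17,18,19,20,21,22,23,24,25,26,27,28,29,30,31}
step 9: eval (min(-7, u) == 4)       {0,1,2,3,4,5,6,7,8,9,10,11,12,13,14,15,16,17,18,19,20,21,22,23,24,25,26,27,28,29,30,31}
step 10: u <- 1                       {0,1,2,3,4,5,6,7,8,9,10,11,12,13,14,15,16,17,18,19,20,21,22,23,24,25,26,27,28,29,30,31}

Answer: 11 steps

q: -3,-3,-3,-3,-3,-3,-3,156,201,252,542,654,777,1417,1642,1884,3081,3477,3897,5905,6542,7212,10334,11294,12297,16884,18261,19692,26142,28042,30009,38769
u: 1,1,1,1,1,1,1,1,1,1,1,1,1,1,1,1,1,1,1,1,1,1,1,1,1,1,1,1,1,1,1,1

steps = 11; useful = 270; efficiency = 270/352 = 135/176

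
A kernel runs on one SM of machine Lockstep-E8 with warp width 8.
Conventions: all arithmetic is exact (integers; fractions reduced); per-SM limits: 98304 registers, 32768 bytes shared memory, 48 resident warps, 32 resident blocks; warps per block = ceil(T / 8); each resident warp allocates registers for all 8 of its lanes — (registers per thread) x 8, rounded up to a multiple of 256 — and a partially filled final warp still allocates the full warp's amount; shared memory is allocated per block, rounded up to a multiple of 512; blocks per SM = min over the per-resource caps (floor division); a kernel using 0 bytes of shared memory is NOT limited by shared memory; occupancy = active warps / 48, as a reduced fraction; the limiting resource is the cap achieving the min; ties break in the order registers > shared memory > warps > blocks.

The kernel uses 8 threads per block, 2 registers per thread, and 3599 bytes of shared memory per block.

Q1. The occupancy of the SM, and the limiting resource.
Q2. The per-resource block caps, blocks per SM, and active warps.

Answer: occupancy 1/6, limited by shared memory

registers: 384 blocks
shared memory: 8 blocks
warps: 48 blocks
blocks: 32 blocks

Answer: 8 blocks, 8 active warps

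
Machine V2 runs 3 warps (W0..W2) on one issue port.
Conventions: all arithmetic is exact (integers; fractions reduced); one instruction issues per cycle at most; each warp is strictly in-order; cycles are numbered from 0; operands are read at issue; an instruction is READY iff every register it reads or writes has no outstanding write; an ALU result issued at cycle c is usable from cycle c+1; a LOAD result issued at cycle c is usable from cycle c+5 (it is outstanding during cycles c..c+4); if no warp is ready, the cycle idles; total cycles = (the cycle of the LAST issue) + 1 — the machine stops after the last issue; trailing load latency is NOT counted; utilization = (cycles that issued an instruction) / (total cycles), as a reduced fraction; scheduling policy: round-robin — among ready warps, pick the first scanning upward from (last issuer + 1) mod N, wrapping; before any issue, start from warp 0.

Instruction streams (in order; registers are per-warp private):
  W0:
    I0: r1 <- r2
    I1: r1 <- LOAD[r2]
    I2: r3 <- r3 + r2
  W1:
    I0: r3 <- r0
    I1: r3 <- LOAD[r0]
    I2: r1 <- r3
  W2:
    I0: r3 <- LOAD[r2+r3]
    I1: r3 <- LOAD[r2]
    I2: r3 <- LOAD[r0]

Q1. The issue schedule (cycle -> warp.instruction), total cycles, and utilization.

cycle 0: W0.I0
cycle 1: W1.I0
cycle 2: W2.I0
cycle 3: W0.I1
cycle 4: W1.I1
cycle 5: W0.I2
cycle 6: idle
cycle 7: W2.I1
cycle 8: idle
cycle 9: W1.I2
cycle 10: idle
cycle 11: idle
cycle 12: W2.I2

Answer: 13 cycles, utilization 9/13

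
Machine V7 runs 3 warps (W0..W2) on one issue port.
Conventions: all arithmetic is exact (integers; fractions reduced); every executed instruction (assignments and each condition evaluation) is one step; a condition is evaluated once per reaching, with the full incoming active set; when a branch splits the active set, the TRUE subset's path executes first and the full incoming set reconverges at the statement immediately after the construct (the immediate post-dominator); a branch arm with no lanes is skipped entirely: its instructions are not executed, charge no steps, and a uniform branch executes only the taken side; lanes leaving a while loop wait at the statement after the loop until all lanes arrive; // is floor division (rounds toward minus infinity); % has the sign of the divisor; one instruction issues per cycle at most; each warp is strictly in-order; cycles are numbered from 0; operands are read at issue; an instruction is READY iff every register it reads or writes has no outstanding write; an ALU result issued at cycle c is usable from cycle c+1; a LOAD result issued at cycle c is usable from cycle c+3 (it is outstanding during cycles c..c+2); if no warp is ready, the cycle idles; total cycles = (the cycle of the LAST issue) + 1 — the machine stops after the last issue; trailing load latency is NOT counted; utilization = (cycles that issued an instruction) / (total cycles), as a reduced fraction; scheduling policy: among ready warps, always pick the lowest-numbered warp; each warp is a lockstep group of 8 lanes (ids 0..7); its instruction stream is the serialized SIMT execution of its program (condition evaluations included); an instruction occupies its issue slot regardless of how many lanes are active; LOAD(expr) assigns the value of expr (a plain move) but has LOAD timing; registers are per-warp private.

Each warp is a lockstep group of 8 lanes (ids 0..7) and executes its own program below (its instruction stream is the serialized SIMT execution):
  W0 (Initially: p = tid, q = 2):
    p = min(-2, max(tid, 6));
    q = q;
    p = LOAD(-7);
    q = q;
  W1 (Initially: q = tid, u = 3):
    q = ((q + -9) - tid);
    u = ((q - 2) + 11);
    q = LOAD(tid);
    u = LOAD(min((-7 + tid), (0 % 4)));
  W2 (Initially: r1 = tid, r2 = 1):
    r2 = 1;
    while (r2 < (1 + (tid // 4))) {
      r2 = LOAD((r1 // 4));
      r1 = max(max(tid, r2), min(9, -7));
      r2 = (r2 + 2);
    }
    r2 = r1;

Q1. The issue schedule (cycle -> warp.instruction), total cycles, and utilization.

cycle 0: W0.I0
cycle 1: W0.I1
cycle 2: W0.I2
cycle 3: W0.I3
cycle 4: W1.I0
cycle 5: W1.I1
cycle 6: W1.I2
cycle 7: W1.I3
cycle 8: W2.I0
cycle 9: W2.I1
cycle 10: W2.I2
cycle 11: idle
cycle 12: idle
cycle 13: W2.I3
cycle 14: W2.I4
cycle 15: W2.I5
cycle 16: W2.I6

Answer: 17 cycles, utilization 15/17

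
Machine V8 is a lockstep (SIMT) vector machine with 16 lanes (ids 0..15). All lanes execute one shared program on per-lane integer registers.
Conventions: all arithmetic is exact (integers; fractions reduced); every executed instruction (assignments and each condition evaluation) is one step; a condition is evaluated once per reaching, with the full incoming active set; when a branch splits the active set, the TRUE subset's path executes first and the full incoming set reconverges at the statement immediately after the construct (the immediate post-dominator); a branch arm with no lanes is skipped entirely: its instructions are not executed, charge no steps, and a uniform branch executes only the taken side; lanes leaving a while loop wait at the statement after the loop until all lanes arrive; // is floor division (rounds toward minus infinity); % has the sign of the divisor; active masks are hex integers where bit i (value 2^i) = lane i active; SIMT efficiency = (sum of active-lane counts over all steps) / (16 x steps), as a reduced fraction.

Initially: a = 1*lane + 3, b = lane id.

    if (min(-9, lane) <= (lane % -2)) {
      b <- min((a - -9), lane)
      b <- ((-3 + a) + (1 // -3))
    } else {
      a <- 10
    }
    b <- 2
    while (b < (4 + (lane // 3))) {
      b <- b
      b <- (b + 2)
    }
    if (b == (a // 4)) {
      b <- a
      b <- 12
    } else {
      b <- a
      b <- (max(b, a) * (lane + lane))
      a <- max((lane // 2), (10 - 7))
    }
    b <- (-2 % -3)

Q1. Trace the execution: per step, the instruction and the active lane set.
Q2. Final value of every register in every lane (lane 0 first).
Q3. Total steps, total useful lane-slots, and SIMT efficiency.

step 0: eval (min(-9, lane) <= (lane % -2)) 0xffff
step 1: b <- min((a - -9), lane)     0xffff
step 2: b <- ((-3 + a) + (1 // -3))  0xffff
step 3: b <- 2                       0xffff
step 4: eval (b < (4 + (lane // 3))) 0xffff
step 5: b <- b                       0xffff
step 6: b <- (b + 2)                 0xffff
step 7: eval (b < (4 + (lane // 3))) 0xffff
step 8: b <- b                       0xfff8
step 9: b <- (b + 2)                 0xfff8
step 10: eval (b < (4 + (lane // 3))) 0xfff8
step 11: b <- b                       0xfe00
step 12: b <- (b + 2)                 0xfe00
step 13: eval (b < (4 + (lane // 3))) 0xfe00
step 14: b <- b                       0x8000
step 15: b <- (b + 2)                 0x8000
step 16: eval (b < (4 + (lane // 3))) 0x8000
step 17: eval (b == (a // 4))         0xffff
step 18: b <- a                       0xffff
step 19: b <- (max(b, a) * (lane + lane)) 0xffff
step 20: a <- max((lane // 2), (10 - 7)) 0xffff
step 21: b <- (-2 % -3)               0xffff

Answer: 22 steps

a: 3,3,3,3,3,3,3,3,4,4,5,5,6,6,7,7
b: -2,-2,-2,-2,-2,-2,-2,-2,-2,-2,-2,-2,-2,-2,-2,-2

steps = 22; useful = 271; efficiency = 271/352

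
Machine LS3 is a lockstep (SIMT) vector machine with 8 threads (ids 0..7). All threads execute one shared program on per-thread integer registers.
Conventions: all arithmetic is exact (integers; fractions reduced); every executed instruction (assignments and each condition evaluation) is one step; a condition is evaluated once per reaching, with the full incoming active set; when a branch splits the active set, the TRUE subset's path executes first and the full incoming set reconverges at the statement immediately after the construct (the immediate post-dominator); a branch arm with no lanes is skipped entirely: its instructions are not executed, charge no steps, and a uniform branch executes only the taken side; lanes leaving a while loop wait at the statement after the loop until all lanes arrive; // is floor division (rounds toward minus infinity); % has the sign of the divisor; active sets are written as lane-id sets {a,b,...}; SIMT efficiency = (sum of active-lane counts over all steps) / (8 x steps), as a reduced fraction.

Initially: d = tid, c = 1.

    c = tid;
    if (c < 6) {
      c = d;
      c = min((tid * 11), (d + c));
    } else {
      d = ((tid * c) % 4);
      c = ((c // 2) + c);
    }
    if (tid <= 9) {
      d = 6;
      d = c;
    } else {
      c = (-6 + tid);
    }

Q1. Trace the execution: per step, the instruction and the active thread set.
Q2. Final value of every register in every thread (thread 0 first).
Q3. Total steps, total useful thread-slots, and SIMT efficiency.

step 0: c <- tid                     {0,1,2,3,4,5,6,7}
step 1: eval (c < 6)                 {0,1,2,3,4,5,6,7}
step 2: c <- d                       {0,1,2,3,4,5}
step 3: c <- min((tid * 11), (d + c)) {0,1,2,3,4,5}
step 4: d <- ((tid * c) % 4)         {6,7}
step 5: c <- ((c // 2) + c)          {6,7}
step 6: eval (tid <= 9)              {0,1,2,3,4,5,6,7}
step 7: d <- 6                       {0,1,2,3,4,5,6,7}
step 8: d <- c                       {0,1,2,3,4,5,6,7}

Answer: 9 steps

d: 0,2,4,6,8,10,9,10
c: 0,2,4,6,8,10,9,10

steps = 9; useful = 56; efficiency = 56/72 = 7/9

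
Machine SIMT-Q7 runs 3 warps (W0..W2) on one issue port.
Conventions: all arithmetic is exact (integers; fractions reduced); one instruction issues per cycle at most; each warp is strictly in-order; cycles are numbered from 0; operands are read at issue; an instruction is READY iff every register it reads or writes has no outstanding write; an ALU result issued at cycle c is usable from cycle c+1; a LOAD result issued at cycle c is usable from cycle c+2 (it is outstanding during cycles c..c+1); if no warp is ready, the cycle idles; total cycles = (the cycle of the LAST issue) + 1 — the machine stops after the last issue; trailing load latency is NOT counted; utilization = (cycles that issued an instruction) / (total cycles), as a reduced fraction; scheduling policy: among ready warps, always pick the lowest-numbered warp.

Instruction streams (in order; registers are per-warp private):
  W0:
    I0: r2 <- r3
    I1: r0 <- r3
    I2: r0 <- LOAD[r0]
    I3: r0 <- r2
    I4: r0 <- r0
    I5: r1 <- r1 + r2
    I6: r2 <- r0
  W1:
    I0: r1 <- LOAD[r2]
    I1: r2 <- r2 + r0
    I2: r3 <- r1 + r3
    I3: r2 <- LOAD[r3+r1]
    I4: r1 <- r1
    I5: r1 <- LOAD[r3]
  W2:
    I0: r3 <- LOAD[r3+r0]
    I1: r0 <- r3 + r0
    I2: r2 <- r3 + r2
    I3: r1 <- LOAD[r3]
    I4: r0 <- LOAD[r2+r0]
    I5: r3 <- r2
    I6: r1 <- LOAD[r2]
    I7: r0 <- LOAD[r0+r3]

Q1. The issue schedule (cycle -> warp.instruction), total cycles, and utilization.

cycle 0: W0.I0
cycle 1: W0.I1
cycle 2: W0.I2
cycle 3: W1.I0
cycle 4: W0.I3
cycle 5: W0.I4
cycle 6: W0.I5
cycle 7: W0.I6
cycle 8: W1.I1
cycle 9: W1.I2
cycle 10: W1.I3
cycle 11: W1.I4
cycle 12: W1.I5
cycle 13: W2.I0
cycle 14: idle
cycle 15: W2.I1
cycle 16: W2.I2
cycle 17: W2.I3
cycle 18: W2.I4
cycle 19: W2.I5
cycle 20: W2.I6
cycle 21: W2.I7

Answer: 22 cycles, utilization 21/22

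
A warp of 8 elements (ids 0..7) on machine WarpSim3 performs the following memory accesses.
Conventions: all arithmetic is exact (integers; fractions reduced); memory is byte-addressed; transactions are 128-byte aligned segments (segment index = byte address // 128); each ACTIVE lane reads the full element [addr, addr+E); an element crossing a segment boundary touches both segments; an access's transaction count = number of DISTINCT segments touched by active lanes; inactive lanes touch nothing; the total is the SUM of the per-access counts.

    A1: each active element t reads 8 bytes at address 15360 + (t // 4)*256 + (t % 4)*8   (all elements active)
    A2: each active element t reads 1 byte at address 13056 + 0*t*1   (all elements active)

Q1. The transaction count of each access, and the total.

A1: 2 transactions
A2: 1 transaction

Answer: 2,1; total 3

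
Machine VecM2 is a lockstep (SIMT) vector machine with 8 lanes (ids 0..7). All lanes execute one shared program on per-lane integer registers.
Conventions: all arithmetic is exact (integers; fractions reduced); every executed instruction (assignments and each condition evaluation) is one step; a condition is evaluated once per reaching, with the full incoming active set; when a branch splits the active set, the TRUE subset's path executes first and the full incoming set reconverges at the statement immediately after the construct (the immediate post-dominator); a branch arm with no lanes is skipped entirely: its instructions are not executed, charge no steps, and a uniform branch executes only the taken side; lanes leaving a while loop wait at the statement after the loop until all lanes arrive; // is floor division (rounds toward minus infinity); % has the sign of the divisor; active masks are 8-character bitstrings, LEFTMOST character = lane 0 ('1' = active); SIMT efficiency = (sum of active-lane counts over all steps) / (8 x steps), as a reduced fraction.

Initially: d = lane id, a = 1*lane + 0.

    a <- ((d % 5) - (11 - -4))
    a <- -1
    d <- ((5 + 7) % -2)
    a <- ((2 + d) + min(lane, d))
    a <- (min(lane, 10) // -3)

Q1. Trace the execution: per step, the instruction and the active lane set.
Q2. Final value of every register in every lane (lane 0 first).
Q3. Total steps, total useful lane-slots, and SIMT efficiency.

step 0: a <- ((d % 5) - (11 - -4))   11111111
step 1: a <- -1                      11111111
step 2: d <- ((5 + 7) % -2)          11111111
step 3: a <- ((2 + d) + min(lane, d)) 11111111
step 4: a <- (min(lane, 10) // -3)   11111111

Answer: 5 steps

d: 0,0,0,0,0,0,0,0
a: 0,-1,-1,-1,-2,-2,-2,-3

steps = 5; useful = 40; efficiency = 40/40 = 1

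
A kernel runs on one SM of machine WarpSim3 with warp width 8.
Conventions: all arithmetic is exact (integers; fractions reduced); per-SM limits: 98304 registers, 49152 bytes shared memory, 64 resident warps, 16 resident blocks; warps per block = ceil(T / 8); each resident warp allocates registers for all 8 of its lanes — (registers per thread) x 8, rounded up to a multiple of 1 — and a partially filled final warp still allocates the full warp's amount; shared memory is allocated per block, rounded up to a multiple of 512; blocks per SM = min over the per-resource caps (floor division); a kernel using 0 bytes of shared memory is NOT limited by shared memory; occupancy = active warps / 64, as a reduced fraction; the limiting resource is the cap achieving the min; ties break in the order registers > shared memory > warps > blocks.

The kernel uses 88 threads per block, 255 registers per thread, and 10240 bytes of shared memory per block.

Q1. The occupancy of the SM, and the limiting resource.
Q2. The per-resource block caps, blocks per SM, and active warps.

Answer: occupancy 11/16, limited by registers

registers: 4 blocks
shared memory: 4 blocks
warps: 5 blocks
blocks: 16 blocks

Answer: 4 blocks, 44 active warps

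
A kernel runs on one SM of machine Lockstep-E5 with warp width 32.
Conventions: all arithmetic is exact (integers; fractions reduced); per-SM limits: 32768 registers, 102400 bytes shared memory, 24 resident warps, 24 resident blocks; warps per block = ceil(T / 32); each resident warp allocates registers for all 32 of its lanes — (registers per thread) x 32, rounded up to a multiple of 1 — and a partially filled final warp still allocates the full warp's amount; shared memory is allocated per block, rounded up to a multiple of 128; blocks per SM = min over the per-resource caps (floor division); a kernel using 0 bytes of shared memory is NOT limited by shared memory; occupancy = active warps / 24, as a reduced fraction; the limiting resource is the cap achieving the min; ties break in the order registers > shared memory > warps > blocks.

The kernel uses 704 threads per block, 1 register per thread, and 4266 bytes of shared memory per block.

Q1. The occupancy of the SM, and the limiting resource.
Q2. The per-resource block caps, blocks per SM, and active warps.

Answer: occupancy 11/12, limited by warps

registers: 46 blocks
shared memory: 23 blocks
warps: 1 block
blocks: 24 blocks

Answer: 1 block, 22 active warps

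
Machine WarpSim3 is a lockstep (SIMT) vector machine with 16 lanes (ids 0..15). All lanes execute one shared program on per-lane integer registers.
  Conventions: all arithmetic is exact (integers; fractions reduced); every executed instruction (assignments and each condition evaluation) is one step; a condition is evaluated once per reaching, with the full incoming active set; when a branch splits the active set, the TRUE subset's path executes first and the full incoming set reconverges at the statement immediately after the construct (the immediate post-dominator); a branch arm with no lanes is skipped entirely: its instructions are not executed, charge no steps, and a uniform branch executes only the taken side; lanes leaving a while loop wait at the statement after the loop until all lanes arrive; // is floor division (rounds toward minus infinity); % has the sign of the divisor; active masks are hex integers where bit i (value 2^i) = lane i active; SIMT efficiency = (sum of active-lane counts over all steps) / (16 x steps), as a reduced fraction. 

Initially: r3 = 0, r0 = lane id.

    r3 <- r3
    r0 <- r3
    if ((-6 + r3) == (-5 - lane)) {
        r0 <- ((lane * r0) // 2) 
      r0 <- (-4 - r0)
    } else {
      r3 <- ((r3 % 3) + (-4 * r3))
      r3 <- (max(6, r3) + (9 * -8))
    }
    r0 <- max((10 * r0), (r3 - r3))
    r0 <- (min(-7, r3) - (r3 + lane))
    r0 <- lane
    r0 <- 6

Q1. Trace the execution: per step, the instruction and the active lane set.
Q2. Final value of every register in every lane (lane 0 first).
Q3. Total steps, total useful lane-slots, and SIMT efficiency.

step 0: r3 <- r3                     0xffff
step 1: r0 <- r3                     0xffff
step 2: eval ((-6 + r3) == (-5 - lane)) 0xffff
step 3: r0 <- ((lane * r0) // 2)     0x0002
step 4: r0 <- (-4 - r0)              0x0002
step 5: r3 <- ((r3 % 3) + (-4 * r3)) 0xfffd
step 6: r3 <- (max(6, r3) + (9 * -8)) 0xfffd
step 7: r0 <- max((10 * r0), (r3 - r3)) 0xffff
step 8: r0 <- (min(-7, r3) - (r3 + lane)) 0xffff
step 9: r0 <- lane                   0xffff
step 10: r0 <- 6                      0xffff

Answer: 11 steps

r3: -66,0,-66,-66,-66,-66,-66,-66,-66,-66,-66,-66,-66,-66,-66,-66
r0: 6,6,6,6,6,6,6,6,6,6,6,6,6,6,6,6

steps = 11; useful = 144; efficiency = 144/176 = 9/11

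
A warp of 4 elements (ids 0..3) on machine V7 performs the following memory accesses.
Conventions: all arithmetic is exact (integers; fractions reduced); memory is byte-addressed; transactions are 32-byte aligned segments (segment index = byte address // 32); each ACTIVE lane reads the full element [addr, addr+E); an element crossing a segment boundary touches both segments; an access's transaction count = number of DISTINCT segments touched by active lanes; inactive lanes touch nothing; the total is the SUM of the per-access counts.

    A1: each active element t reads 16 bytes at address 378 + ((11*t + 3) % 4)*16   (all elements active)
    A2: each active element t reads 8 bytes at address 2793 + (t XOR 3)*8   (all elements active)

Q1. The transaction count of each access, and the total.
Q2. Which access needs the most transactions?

A1: 3 transactions
A2: 2 transactions

Answer: 3,2; total 5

Answer: A1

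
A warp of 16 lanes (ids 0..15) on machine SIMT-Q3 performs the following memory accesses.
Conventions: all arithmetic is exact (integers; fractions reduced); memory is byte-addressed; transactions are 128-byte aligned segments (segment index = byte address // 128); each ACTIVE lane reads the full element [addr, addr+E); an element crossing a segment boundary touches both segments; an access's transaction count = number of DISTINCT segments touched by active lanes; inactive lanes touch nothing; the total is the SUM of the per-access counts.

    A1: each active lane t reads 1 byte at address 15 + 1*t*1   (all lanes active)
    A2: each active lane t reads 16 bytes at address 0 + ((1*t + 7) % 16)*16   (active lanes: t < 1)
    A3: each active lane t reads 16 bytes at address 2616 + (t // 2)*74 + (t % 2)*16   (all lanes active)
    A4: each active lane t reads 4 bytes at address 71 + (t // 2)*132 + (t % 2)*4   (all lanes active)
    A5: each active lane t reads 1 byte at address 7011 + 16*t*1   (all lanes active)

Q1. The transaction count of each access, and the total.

A1: 1 transaction
A2: 1 transaction
A3: 5 transactions
A4: 8 transactions
A5: 3 transactions

Answer: 1,1,5,8,3; total 18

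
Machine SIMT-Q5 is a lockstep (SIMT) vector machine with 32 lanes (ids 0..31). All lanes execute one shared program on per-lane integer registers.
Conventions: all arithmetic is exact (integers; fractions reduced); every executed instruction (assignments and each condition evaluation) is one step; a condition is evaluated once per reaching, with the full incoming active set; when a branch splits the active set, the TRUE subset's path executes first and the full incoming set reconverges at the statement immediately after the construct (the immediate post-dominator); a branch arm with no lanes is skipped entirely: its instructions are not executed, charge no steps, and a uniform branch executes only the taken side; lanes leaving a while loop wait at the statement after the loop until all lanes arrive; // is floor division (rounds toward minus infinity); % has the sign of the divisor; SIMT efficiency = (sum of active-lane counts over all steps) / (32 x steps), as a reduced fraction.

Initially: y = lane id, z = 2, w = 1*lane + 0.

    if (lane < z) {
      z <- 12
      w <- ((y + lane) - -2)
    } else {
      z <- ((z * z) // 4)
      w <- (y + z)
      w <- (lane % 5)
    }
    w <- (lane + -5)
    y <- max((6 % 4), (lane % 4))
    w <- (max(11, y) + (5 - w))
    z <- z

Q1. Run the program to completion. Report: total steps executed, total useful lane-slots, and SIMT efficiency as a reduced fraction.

Answer: 10 steps, 254 useful, 127/160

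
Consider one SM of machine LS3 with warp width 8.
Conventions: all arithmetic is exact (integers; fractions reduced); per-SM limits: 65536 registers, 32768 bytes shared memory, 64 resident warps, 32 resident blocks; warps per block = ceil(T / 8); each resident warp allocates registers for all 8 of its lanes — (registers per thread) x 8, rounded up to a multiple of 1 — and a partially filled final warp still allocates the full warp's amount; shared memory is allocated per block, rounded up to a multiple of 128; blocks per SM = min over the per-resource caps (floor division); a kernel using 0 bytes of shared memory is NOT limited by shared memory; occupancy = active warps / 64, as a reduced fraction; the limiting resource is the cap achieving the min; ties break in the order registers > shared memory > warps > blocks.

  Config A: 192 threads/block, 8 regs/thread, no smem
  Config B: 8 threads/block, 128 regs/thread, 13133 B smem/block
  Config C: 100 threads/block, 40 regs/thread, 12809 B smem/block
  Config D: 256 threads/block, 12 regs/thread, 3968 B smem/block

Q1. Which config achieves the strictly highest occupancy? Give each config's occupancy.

occupancies: A 3/4, B 1/32, C 13/32, D 1

Answer: D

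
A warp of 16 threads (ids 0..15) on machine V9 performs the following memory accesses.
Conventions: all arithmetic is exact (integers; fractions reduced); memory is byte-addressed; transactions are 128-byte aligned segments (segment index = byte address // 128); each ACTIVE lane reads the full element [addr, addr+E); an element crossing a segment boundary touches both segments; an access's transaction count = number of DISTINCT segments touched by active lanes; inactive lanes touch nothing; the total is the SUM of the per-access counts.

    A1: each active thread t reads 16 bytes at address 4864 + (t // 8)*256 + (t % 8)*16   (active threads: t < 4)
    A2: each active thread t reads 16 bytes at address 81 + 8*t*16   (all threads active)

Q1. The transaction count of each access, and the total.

A1: 1 transaction
A2: 16 transactions

Answer: 1,16; total 17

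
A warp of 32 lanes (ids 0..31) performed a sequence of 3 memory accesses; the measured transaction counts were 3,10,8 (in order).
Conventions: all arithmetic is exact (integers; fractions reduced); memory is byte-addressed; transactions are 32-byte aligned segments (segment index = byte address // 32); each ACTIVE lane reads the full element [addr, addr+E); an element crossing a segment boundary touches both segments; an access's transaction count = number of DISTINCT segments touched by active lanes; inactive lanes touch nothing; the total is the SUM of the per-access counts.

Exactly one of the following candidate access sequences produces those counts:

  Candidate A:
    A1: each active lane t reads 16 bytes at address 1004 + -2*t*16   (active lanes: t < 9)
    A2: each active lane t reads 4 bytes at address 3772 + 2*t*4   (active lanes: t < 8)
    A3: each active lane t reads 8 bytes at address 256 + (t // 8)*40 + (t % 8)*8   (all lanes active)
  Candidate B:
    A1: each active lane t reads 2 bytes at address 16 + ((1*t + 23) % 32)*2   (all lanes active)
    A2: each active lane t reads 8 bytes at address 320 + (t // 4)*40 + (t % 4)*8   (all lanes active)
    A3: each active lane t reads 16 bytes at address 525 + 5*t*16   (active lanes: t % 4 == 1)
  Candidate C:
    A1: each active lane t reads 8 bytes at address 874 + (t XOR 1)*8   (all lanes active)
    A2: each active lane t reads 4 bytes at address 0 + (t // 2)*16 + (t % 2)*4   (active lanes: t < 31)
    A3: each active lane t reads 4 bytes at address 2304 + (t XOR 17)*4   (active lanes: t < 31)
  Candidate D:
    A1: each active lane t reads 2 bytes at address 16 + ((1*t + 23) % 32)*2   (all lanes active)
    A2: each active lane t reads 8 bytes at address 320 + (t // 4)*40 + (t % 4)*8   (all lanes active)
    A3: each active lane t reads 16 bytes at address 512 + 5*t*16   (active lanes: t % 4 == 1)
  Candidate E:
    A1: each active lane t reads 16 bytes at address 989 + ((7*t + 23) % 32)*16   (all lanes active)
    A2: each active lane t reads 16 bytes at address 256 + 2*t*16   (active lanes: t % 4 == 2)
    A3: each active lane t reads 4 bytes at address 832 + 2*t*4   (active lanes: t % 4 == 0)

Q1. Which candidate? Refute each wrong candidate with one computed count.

A: A1 gives 9 transactions, not 3
B: A3 gives 16 transactions, not 8
C: A1 gives 9 transactions, not 3
E: A1 gives 17 transactions, not 3
D: all counts match (3,10,8)

Answer: D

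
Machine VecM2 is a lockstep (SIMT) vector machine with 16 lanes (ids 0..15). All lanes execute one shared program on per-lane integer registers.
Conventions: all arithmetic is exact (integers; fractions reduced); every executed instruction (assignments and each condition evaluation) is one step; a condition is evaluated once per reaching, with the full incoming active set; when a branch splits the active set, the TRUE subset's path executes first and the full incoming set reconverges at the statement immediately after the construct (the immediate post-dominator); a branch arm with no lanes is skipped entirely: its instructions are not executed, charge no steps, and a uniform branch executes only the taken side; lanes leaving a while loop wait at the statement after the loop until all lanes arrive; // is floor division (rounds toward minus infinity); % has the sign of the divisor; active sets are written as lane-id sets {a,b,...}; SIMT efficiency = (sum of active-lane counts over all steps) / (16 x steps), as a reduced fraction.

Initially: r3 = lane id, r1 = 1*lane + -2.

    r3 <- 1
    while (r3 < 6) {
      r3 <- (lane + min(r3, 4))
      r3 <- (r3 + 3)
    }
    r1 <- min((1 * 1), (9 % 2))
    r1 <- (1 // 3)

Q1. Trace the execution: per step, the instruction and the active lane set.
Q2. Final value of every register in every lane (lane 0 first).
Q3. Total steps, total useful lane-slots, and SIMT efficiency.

step 0: r3 <- 1                      {0,1,2,3,4,5,6,7,8,9,10,11,12,13,14,15}
step 1: eval (r3 < 6)                {0,1,2,3,4,5,6,7,8,9,10,11,12,13,14,15}
step 2: r3 <- (lane + min(r3, 4))    {0,1,2,3,4,5,6,7,8,9,10,11,12,13,14,15}
step 3: r3 <- (r3 + 3)               {0,1,2,3,4,5,6,7,8,9,10,11,12,13,14,15}
step 4: eval (r3 < 6)                {0,1,2,3,4,5,6,7,8,9,10,11,12,13,14,15}
step 5: r3 <- (lane + min(r3, 4))    {0,1}
step 6: r3 <- (r3 + 3)               {0,1}
step 7: eval (r3 < 6)                {0,1}
step 8: r1 <- min((1 * 1), (9 % 2))  {0,1,2,3,4,5,6,7,8,9,10,11,12,13,14,15}
step 9: r1 <- (1 // 3)               {0,1,2,3,4,5,6,7,8,9,10,11,12,13,14,15}

Answer: 10 steps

r3: 7,8,6,7,8,9,10,11,12,13,14,15,16,17,18,19
r1: 0,0,0,0,0,0,0,0,0,0,0,0,0,0,0,0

steps = 10; useful = 118; efficiency = 118/160 = 59/80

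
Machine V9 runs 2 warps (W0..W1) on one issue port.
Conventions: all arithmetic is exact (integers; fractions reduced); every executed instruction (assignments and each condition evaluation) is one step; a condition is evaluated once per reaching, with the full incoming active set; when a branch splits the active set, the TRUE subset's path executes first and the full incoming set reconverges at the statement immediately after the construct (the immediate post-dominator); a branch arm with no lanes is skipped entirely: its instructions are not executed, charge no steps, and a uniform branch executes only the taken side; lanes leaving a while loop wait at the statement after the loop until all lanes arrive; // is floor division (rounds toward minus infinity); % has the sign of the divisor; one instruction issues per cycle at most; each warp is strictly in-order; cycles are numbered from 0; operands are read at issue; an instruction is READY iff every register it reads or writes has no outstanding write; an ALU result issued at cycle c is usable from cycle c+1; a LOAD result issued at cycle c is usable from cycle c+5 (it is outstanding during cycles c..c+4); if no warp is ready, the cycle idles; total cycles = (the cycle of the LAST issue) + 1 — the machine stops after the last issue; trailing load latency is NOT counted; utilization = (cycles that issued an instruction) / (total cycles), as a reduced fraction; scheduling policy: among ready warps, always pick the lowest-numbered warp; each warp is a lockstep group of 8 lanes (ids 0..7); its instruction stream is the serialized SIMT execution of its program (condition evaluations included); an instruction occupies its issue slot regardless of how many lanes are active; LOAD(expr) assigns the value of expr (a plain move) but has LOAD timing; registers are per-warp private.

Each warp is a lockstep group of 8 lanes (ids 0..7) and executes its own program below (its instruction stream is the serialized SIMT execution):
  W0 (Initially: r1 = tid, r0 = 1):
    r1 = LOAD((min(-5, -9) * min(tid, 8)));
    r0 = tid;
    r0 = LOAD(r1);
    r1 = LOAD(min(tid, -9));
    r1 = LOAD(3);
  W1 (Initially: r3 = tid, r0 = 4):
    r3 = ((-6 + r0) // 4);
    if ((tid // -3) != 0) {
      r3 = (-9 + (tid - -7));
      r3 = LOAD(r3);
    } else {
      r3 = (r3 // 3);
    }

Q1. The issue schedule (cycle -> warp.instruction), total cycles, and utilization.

cycle 0: W0.I0
cycle 1: W0.I1
cycle 2: W1.I0
cycle 3: W1.I1
cycle 4: W1.I2
cycle 5: W0.I2
cycle 6: W0.I3
cycle 7: W1.I3
cycle 8: idle
cycle 9: idle
cycle 10: idle
cycle 11: W0.I4
cycle 12: W1.I4

Answer: 13 cycles, utilization 10/13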